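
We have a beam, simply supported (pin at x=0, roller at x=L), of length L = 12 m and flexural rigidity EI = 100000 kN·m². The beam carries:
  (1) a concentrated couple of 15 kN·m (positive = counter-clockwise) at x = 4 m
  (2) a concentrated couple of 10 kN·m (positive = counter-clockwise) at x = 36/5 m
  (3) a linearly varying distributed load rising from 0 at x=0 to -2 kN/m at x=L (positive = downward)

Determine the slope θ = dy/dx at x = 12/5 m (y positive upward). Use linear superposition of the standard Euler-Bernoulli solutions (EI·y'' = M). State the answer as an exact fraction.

Load 1 — applied couple M₀=15 kN·m at a=4 m (b=L-a=8):
  θ_1 = (M₀x²/(2L)+C₁)/EI  [x≤a] with C₁=M₀(3b²-L²)/(6L)=10 = (15·(12/5)²/(2·12)+10)/100000 = 17/125000 rad
Load 2 — applied couple M₀=10 kN·m at a=36/5 m (b=L-a=24/5):
  θ_2 = (M₀x²/(2L)+C₁)/EI  [x≤a] with C₁=M₀(3b²-L²)/(6L)=-52/5 = (10·(12/5)²/(2·12)+(-52/5))/100000 = -1/12500 rad
Load 3 — triangular load w₀=-2 kN/m (0→w₀ over full span):
  θ_3 = -w₀(7L⁴-30L²x²+15x⁴)/(360LEI) = -(-2)·(7·12⁴-30·12²·(12/5)²+15·(12/5)⁴)/(360·12·100000) = 1092/1953125 rad
Superposition: θ = Σ θ_i = 9611/15625000 rad ≈ 0.000615 rad

θ(12/5) = 9611/15625000 rad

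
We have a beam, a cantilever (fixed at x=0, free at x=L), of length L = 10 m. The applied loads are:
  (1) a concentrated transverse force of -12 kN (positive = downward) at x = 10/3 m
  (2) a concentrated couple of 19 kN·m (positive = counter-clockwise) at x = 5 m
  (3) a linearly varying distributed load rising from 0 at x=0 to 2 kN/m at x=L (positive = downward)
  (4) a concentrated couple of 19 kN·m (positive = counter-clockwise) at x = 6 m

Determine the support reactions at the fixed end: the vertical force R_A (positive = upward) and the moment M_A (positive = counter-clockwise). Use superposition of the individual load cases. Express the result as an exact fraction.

R_A = -2 kN, M_A = -34/3 kN·m

Load 1 — point force P=-12 kN at a=10/3 m (b=L-a=20/3):
  R_A = P = (-12) = -12 kN
  M_A = Pa = (-12)·(10/3) = -40 kN·m
Load 2 — applied couple M₀=19 kN·m at a=5 m (b=L-a=5):
  R_A = 0 kN
  M_A = -M₀ = -19 kN·m
Load 3 — triangular load w₀=2 kN/m (0→w₀ over full span):
  R_A = w₀L/2 = 2·10/2 = 10 kN
  M_A = w₀L²/3 = 2·10²/3 = 200/3 kN·m
Load 4 — applied couple M₀=19 kN·m at a=6 m (b=L-a=4):
  R_A = 0 kN
  M_A = -M₀ = -19 kN·m
Superposition: R_A = -2 kN, M_A = -34/3 kN·m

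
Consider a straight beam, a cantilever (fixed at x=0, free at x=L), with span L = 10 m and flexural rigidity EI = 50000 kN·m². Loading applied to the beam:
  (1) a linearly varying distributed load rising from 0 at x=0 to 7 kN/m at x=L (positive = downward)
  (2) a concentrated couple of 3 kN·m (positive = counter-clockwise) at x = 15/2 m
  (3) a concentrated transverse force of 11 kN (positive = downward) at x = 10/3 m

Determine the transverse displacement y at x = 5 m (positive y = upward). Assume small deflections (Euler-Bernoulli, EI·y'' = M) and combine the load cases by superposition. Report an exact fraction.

Load 1 — triangular load w₀=7 kN/m (0→w₀ over full span):
  y_1 = (w₀Lx³/12-w₀L²x²/6-w₀x⁵/(120L))/EI = (7·10·5³/12-7·10²·5²/6-7·5⁵/(120·10))/50000 = -847/19200 m
Load 2 — applied couple M₀=3 kN·m at a=15/2 m (b=L-a=5/2):
  y_2 = M₀x²/(2EI)  [x≤a] = 3·5²/(2·50000) = 3/4000 m
Load 3 — point force P=11 kN at a=10/3 m (b=L-a=20/3):
  y_3 = -Pa²(3x-a)/(6EI)  [x>a] = -11·(10/3)²·(3·5-(10/3))/(6·50000) = -77/16200 m
Superposition: y = Σ y_i = -124721/2592000 m ≈ -0.048118 m

y(5) = -124721/2592000 m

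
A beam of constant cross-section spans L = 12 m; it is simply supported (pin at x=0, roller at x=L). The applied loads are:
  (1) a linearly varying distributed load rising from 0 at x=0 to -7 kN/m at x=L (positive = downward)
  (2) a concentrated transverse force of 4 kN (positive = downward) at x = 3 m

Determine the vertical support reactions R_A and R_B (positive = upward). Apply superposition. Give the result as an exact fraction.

Load 1 — triangular load w₀=-7 kN/m (0→w₀ over full span):
  R_A = w₀L/6 = (-7)·12/6 = -14 kN
  R_B = w₀L/3 = (-7)·12/3 = -28 kN
Load 2 — point force P=4 kN at a=3 m (b=L-a=9):
  R_A = Pb/L = 4·9/12 = 3 kN
  R_B = Pa/L = 4·3/12 = 1 kN
Superposition: R_A = -11 kN, R_B = -27 kN

R_A = -11 kN, R_B = -27 kN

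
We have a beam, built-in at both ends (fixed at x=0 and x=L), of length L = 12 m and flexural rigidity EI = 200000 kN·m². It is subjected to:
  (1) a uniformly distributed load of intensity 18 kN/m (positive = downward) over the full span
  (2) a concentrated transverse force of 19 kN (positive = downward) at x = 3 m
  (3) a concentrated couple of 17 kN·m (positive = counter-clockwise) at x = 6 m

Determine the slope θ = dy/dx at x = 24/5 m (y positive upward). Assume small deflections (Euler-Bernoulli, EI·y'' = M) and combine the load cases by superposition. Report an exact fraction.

Load 1 — uniform load w=18 kN/m over full span:
  θ_1 = -wx(L-x)(L-2x)/(12EI) = -18·(24/5)·(12-(24/5))·(12-2·(24/5))/(12·200000) = -243/390625 rad
Load 2 — point force P=19 kN at a=3 m (b=L-a=9):
  θ_2 = Pa²(L-x)(2bL-(3b+a)(L-x))/(2L³EI)  [x>a] = 19·3²·(12-(24/5))·(2·9·12-(3·9+3)·(12-(24/5)))/(2·12³·200000) = 0 rad
Load 3 — applied couple M₀=17 kN·m at a=6 m (b=L-a=6):
  θ_3 = (R_Ax²/2 - M_Ax)/EI  [x≤a] with R_A=17/8, M_A=17/4 = ((17/8)·(24/5)²/2 - (17/4)·(24/5))/200000 = 51/2500000 rad
Superposition: θ = Σ θ_i = -7521/12500000 rad ≈ -0.000602 rad

θ(24/5) = -7521/12500000 rad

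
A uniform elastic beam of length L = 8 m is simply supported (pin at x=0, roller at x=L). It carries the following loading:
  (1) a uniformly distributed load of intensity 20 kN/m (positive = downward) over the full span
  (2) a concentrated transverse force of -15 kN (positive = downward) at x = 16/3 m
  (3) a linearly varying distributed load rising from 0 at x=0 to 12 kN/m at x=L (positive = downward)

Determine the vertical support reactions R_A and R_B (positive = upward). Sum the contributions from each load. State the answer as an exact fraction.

Load 1 — uniform load w=20 kN/m over full span:
  R_A = wL/2 = 20·8/2 = 80 kN
  R_B = wL/2 = 20·8/2 = 80 kN
Load 2 — point force P=-15 kN at a=16/3 m (b=L-a=8/3):
  R_A = Pb/L = (-15)·(8/3)/8 = -5 kN
  R_B = Pa/L = (-15)·(16/3)/8 = -10 kN
Load 3 — triangular load w₀=12 kN/m (0→w₀ over full span):
  R_A = w₀L/6 = 12·8/6 = 16 kN
  R_B = w₀L/3 = 12·8/3 = 32 kN
Superposition: R_A = 91 kN, R_B = 102 kN

R_A = 91 kN, R_B = 102 kN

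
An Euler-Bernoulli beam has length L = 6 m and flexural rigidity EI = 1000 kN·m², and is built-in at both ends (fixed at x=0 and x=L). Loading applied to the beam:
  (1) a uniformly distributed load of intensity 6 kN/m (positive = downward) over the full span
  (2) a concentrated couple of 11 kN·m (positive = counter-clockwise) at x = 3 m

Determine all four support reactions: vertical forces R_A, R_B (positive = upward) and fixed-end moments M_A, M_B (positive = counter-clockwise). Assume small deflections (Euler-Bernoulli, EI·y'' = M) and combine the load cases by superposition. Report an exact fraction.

R_A = 83/4 kN, M_A = 83/4 kN·m, R_B = 61/4 kN, M_B = -61/4 kN·m

Load 1 — uniform load w=6 kN/m over full span:
  R_A = wL/2 = 6·6/2 = 18 kN
  M_A = wL²/12 = 6·6²/12 = 18 kN·m
  R_B = wL/2 = 6·6/2 = 18 kN
  M_B = -wL²/12 = -6·6²/12 = -18 kN·m
Load 2 — applied couple M₀=11 kN·m at a=3 m (b=L-a=3):
  R_A = 6M₀ab/L³ = 6·11·3·3/6³ = 11/4 kN
  M_A = M₀b(2a-b)/L² = 11·3·(2·3-3)/6² = 11/4 kN·m
  R_B = -6M₀ab/L³ = -6·11·3·3/6³ = -11/4 kN
  M_B = M₀a(2b-a)/L² = 11·3·(2·3-3)/6² = 11/4 kN·m
Superposition: R_A = 83/4 kN, M_A = 83/4 kN·m, R_B = 61/4 kN, M_B = -61/4 kN·m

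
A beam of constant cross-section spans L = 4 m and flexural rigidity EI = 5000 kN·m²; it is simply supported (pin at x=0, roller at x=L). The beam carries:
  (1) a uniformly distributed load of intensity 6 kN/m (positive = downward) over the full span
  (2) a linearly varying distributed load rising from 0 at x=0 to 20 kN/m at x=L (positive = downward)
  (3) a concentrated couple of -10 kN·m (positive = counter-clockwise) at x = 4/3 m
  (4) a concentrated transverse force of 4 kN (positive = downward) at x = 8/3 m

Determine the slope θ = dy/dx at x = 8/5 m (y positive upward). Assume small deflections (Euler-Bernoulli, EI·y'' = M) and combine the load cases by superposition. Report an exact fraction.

θ(8/5) = -45899/12656250 rad

Load 1 — uniform load w=6 kN/m over full span:
  θ_1 = -w(L³-6Lx²+4x³)/(24EI) = -6·(4³-6·4·(8/5)²+4·(8/5)³)/(24·5000) = -74/78125 rad
Load 2 — triangular load w₀=20 kN/m (0→w₀ over full span):
  θ_2 = -w₀(7L⁴-30L²x²+15x⁴)/(360LEI) = -20·(7·4⁴-30·4²·(8/5)²+15·(8/5)⁴)/(360·4·5000) = -1292/703125 rad
Load 3 — applied couple M₀=-10 kN·m at a=4/3 m (b=L-a=8/3):
  θ_3 = (M₀x²/(2L)-M₀(x-a)+C₁)/EI  [x>a] with C₁=M₀(3b²-L²)/(6L)=-20/9 = ((-10)·(8/5)²/(2·4)-(-10)·((8/5)-(4/3))+(-20/9))/5000 = -31/56250 rad
Load 4 — point force P=4 kN at a=8/3 m (b=L-a=4/3):
  θ_4 = -Pb(L²-b²-3x²)/(6LEI)  [x≤a] = -4·(4/3)·(4²-(4/3)²-3·(8/5)²)/(6·4·5000) = -368/1265625 rad
Superposition: θ = Σ θ_i = -45899/12656250 rad ≈ -0.003627 rad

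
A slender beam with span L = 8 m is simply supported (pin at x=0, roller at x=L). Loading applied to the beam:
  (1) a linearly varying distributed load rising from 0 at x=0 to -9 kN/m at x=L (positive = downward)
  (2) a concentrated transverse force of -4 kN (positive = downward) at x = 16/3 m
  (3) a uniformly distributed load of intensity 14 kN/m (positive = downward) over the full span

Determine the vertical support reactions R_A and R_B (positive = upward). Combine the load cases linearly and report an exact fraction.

R_A = 128/3 kN, R_B = 88/3 kN

Load 1 — triangular load w₀=-9 kN/m (0→w₀ over full span):
  R_A = w₀L/6 = (-9)·8/6 = -12 kN
  R_B = w₀L/3 = (-9)·8/3 = -24 kN
Load 2 — point force P=-4 kN at a=16/3 m (b=L-a=8/3):
  R_A = Pb/L = (-4)·(8/3)/8 = -4/3 kN
  R_B = Pa/L = (-4)·(16/3)/8 = -8/3 kN
Load 3 — uniform load w=14 kN/m over full span:
  R_A = wL/2 = 14·8/2 = 56 kN
  R_B = wL/2 = 14·8/2 = 56 kN
Superposition: R_A = 128/3 kN, R_B = 88/3 kN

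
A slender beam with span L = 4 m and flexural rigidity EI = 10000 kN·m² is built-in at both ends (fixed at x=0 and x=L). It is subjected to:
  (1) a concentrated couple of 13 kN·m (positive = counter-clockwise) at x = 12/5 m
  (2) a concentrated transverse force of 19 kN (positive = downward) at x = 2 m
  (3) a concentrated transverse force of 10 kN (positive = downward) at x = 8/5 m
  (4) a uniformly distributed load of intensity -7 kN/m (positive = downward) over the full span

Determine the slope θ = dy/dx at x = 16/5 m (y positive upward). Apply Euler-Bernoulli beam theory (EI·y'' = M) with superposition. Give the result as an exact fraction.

Load 1 — applied couple M₀=13 kN·m at a=12/5 m (b=L-a=8/5):
  θ_1 = (R_Ax²/2 - M_Ax - M₀(x-a))/EI  [x>a] with R_A=117/25, M_A=104/25 = ((117/25)·(16/5)²/2 - (104/25)·(16/5) - 13·((16/5)-(12/5)))/10000 = 39/1562500 rad
Load 2 — point force P=19 kN at a=2 m (b=L-a=2):
  θ_2 = Pa²(L-x)(2bL-(3b+a)(L-x))/(2L³EI)  [x>a] = 19·2²·(4-(16/5))·(2·2·4-(3·2+2)·(4-(16/5)))/(2·4³·10000) = 57/125000 rad
Load 3 — point force P=10 kN at a=8/5 m (b=L-a=12/5):
  θ_3 = Pa²(L-x)(2bL-(3b+a)(L-x))/(2L³EI)  [x>a] = 10·(8/5)²·(4-(16/5))·(2·(12/5)·4-(3·(12/5)+(8/5))·(4-(16/5)))/(2·4³·10000) = 76/390625 rad
Load 4 — uniform load w=-7 kN/m over full span:
  θ_4 = -wx(L-x)(L-2x)/(12EI) = -(-7)·(16/5)·(4-(16/5))·(4-2·(16/5))/(12·10000) = -28/78125 rad
Superposition: θ = Σ θ_i = 991/3125000 rad ≈ 0.000317 rad

θ(16/5) = 991/3125000 rad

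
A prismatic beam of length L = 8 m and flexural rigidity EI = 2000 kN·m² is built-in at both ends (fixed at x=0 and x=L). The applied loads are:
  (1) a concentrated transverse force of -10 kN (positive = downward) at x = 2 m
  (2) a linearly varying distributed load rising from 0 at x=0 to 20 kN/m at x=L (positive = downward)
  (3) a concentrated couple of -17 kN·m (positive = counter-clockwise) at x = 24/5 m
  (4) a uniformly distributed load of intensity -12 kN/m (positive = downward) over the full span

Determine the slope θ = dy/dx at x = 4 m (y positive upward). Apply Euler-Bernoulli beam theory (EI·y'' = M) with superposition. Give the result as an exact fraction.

Load 1 — point force P=-10 kN at a=2 m (b=L-a=6):
  θ_1 = Pa²(L-x)(2bL-(3b+a)(L-x))/(2L³EI)  [x>a] = (-10)·2²·(8-4)·(2·6·8-(3·6+2)·(8-4))/(2·8³·2000) = -1/800 rad
Load 2 — triangular load w₀=20 kN/m (0→w₀ over full span):
  θ_2 = -w₀(2x(L-x)(L-2x)(x+2L)+x²(L-x)²)/(120LEI) = -20·(2·4·(8-4)·(8-2·4)·(4+2·8)+4²·(8-4)²)/(120·8·2000) = -1/375 rad
Load 3 — applied couple M₀=-17 kN·m at a=24/5 m (b=L-a=16/5):
  θ_3 = (R_Ax²/2 - M_Ax)/EI  [x≤a] with R_A=-153/50, M_A=-136/25 = ((-153/50)·4²/2 - (-136/25)·4)/2000 = -17/12500 rad
Load 4 — uniform load w=-12 kN/m over full span:
  θ_4 = -wx(L-x)(L-2x)/(12EI) = -(-12)·4·(8-4)·(8-2·4)/(12·2000) = 0 rad
Superposition: θ = Σ θ_i = -1583/300000 rad ≈ -0.005277 rad

θ(4) = -1583/300000 rad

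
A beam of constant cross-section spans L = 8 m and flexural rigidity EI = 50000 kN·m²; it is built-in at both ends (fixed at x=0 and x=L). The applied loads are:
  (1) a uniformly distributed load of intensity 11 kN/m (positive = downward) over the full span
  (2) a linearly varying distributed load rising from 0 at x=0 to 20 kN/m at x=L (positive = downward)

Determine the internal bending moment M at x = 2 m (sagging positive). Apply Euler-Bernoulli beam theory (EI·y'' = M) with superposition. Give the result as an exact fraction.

Load 1 — uniform load w=11 kN/m over full span:
  M_1 = wLx/2 - wL²/12 - wx²/2 = 11·8·2/2 - 11·8²/12 - 11·2²/2 = 22/3 kN·m
Load 2 — triangular load w₀=20 kN/m (0→w₀ over full span):
  M_2 = 3w₀Lx/20 - w₀L²/30 - w₀x³/(6L) = 3·20·8·2/20 - 20·8²/30 - 20·2³/(6·8) = 2 kN·m
Superposition: M = Σ M_i = 28/3 kN·m ≈ 9.333333 kN·m

M(2) = 28/3 kN·m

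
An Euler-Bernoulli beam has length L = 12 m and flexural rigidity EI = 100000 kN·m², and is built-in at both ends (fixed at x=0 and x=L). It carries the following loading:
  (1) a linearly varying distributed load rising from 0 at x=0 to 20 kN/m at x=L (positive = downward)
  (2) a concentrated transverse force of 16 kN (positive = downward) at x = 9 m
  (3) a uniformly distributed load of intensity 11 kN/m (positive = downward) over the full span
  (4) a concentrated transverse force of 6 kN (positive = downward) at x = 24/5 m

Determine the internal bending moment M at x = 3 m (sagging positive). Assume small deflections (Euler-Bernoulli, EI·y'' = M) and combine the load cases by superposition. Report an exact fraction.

Load 1 — triangular load w₀=20 kN/m (0→w₀ over full span):
  M_1 = 3w₀Lx/20 - w₀L²/30 - w₀x³/(6L) = 3·20·12·3/20 - 20·12²/30 - 20·3³/(6·12) = 9/2 kN·m
Load 2 — point force P=16 kN at a=9 m (b=L-a=3):
  M_2 = Pb²(3a+b)x/L³ - Pab²/L²  [x≤a] = 16·3²·(3·9+3)·3/12³ - 16·9·3²/12² = -3/2 kN·m
Load 3 — uniform load w=11 kN/m over full span:
  M_3 = wLx/2 - wL²/12 - wx²/2 = 11·12·3/2 - 11·12²/12 - 11·3²/2 = 33/2 kN·m
Load 4 — point force P=6 kN at a=24/5 m (b=L-a=36/5):
  M_4 = Pb²(3a+b)x/L³ - Pab²/L²  [x≤a] = 6·(36/5)²·(3·(24/5)+(36/5))·3/12³ - 6·(24/5)·(36/5)²/12² = 162/125 kN·m
Superposition: M = Σ M_i = 5199/250 kN·m ≈ 20.796000 kN·m

M(3) = 5199/250 kN·m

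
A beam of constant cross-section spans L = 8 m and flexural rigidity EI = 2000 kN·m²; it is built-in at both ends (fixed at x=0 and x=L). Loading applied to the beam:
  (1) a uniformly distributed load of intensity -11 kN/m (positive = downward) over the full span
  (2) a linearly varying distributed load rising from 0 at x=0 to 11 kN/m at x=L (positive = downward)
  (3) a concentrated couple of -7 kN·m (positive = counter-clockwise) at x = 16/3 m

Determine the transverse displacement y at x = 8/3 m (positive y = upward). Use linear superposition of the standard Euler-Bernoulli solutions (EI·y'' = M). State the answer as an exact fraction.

Load 1 — uniform load w=-11 kN/m over full span:
  y_1 = -wx²(L-x)²/(24EI) = -(-11)·(8/3)²·(8-(8/3))²/(24·2000) = 1408/30375 m
Load 2 — triangular load w₀=11 kN/m (0→w₀ over full span):
  y_2 = -w₀x²(L-x)²(x+2L)/(120LEI) = -11·(8/3)²·(8-(8/3))²·((8/3)+2·8)/(120·8·2000) = -9856/455625 m
Load 3 — applied couple M₀=-7 kN·m at a=16/3 m (b=L-a=8/3):
  y_3 = (R_Ax³/6 - M_Ax²/2)/EI  [x≤a] with R_A=-7/6, M_A=-7/3 = ((-7/6)·(8/3)³/6 - (-7/3)·(8/3)²/2)/2000 = 14/6075 m
Superposition: y = Σ y_i = 12314/455625 m ≈ 0.027027 m

y(8/3) = 12314/455625 m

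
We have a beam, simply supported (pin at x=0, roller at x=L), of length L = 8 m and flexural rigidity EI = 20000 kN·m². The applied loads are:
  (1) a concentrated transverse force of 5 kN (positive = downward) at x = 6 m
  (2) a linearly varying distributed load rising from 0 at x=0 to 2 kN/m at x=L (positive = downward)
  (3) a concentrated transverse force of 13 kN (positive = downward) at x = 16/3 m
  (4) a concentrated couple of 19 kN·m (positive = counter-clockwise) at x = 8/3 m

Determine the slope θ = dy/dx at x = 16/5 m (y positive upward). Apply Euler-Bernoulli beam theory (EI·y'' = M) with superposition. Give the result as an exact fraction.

θ(16/5) = -2215217/2025000000 rad

Load 1 — point force P=5 kN at a=6 m (b=L-a=2):
  θ_1 = -Pb(L²-b²-3x²)/(6LEI)  [x≤a] = -5·2·(8²-2²-3·(16/5)²)/(6·8·20000) = -61/200000 rad
Load 2 — triangular load w₀=2 kN/m (0→w₀ over full span):
  θ_2 = -w₀(7L⁴-30L²x²+15x⁴)/(360LEI) = -2·(7·8⁴-30·8²·(16/5)²+15·(16/5)⁴)/(360·8·20000) = -1292/3515625 rad
Load 3 — point force P=13 kN at a=16/3 m (b=L-a=8/3):
  θ_3 = -Pb(L²-b²-3x²)/(6LEI)  [x≤a] = -13·(8/3)·(8²-(8/3)²-3·(16/5)²)/(6·8·20000) = -1196/1265625 rad
Load 4 — applied couple M₀=19 kN·m at a=8/3 m (b=L-a=16/3):
  θ_4 = (M₀x²/(2L)-M₀(x-a)+C₁)/EI  [x>a] with C₁=M₀(3b²-L²)/(6L)=76/9 = (19·(16/5)²/(2·8)-19·((16/5)-(8/3))+(76/9))/20000 = 589/1125000 rad
Superposition: θ = Σ θ_i = -2215217/2025000000 rad ≈ -0.001094 rad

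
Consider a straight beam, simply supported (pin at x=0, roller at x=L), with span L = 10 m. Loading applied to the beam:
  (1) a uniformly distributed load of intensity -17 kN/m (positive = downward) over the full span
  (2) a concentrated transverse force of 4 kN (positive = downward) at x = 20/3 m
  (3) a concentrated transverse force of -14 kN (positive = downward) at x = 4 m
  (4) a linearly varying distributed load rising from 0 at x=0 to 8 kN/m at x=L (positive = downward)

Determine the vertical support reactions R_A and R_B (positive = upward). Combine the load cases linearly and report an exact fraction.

R_A = -1181/15 kN, R_B = -919/15 kN

Load 1 — uniform load w=-17 kN/m over full span:
  R_A = wL/2 = (-17)·10/2 = -85 kN
  R_B = wL/2 = (-17)·10/2 = -85 kN
Load 2 — point force P=4 kN at a=20/3 m (b=L-a=10/3):
  R_A = Pb/L = 4·(10/3)/10 = 4/3 kN
  R_B = Pa/L = 4·(20/3)/10 = 8/3 kN
Load 3 — point force P=-14 kN at a=4 m (b=L-a=6):
  R_A = Pb/L = (-14)·6/10 = -42/5 kN
  R_B = Pa/L = (-14)·4/10 = -28/5 kN
Load 4 — triangular load w₀=8 kN/m (0→w₀ over full span):
  R_A = w₀L/6 = 8·10/6 = 40/3 kN
  R_B = w₀L/3 = 8·10/3 = 80/3 kN
Superposition: R_A = -1181/15 kN, R_B = -919/15 kN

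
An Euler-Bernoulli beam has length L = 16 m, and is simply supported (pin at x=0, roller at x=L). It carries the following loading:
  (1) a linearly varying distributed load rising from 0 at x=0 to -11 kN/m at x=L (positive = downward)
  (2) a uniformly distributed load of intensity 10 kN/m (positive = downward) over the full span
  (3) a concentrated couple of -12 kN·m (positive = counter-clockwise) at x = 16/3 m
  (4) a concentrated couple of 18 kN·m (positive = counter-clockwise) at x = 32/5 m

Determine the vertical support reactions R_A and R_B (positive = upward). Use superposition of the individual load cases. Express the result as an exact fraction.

Load 1 — triangular load w₀=-11 kN/m (0→w₀ over full span):
  R_A = w₀L/6 = (-11)·16/6 = -88/3 kN
  R_B = w₀L/3 = (-11)·16/3 = -176/3 kN
Load 2 — uniform load w=10 kN/m over full span:
  R_A = wL/2 = 10·16/2 = 80 kN
  R_B = wL/2 = 10·16/2 = 80 kN
Load 3 — applied couple M₀=-12 kN·m at a=16/3 m (b=L-a=32/3):
  R_A = M₀/L = (-12)/16 = -3/4 kN
  R_B = -M₀/L = -(-12)/16 = 3/4 kN
Load 4 — applied couple M₀=18 kN·m at a=32/5 m (b=L-a=48/5):
  R_A = M₀/L = 18/16 = 9/8 kN
  R_B = -M₀/L = -18/16 = -9/8 kN
Superposition: R_A = 1225/24 kN, R_B = 503/24 kN

R_A = 1225/24 kN, R_B = 503/24 kN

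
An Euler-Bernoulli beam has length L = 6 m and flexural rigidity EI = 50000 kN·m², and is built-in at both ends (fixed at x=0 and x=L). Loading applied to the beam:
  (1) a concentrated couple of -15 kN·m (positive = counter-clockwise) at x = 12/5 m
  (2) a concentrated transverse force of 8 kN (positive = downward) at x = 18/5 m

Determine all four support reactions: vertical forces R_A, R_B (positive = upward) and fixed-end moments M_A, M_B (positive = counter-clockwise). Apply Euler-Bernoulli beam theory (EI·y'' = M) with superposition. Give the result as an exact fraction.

R_A = -98/125 kN, M_A = 351/125 kN·m, R_B = 1098/125 kN, M_B = -1464/125 kN·m

Load 1 — applied couple M₀=-15 kN·m at a=12/5 m (b=L-a=18/5):
  R_A = 6M₀ab/L³ = 6·(-15)·(12/5)·(18/5)/6³ = -18/5 kN
  M_A = M₀b(2a-b)/L² = (-15)·(18/5)·(2·(12/5)-(18/5))/6² = -9/5 kN·m
  R_B = -6M₀ab/L³ = -6·(-15)·(12/5)·(18/5)/6³ = 18/5 kN
  M_B = M₀a(2b-a)/L² = (-15)·(12/5)·(2·(18/5)-(12/5))/6² = -24/5 kN·m
Load 2 — point force P=8 kN at a=18/5 m (b=L-a=12/5):
  R_A = Pb²(3a+b)/L³ = 8·(12/5)²·(3·(18/5)+(12/5))/6³ = 352/125 kN
  M_A = Pab²/L² = 8·(18/5)·(12/5)²/6² = 576/125 kN·m
  R_B = Pa²(a+3b)/L³ = 8·(18/5)²·((18/5)+3·(12/5))/6³ = 648/125 kN
  M_B = -Pa²b/L² = -8·(18/5)²·(12/5)/6² = -864/125 kN·m
Superposition: R_A = -98/125 kN, M_A = 351/125 kN·m, R_B = 1098/125 kN, M_B = -1464/125 kN·m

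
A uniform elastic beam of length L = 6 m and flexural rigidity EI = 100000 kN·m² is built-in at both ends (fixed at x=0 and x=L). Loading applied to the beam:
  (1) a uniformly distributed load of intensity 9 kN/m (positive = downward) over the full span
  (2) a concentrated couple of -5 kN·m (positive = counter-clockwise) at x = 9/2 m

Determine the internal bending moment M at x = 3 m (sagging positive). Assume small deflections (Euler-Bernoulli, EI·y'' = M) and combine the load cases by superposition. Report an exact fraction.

Load 1 — uniform load w=9 kN/m over full span:
  M_1 = wLx/2 - wL²/12 - wx²/2 = 9·6·3/2 - 9·6²/12 - 9·3²/2 = 27/2 kN·m
Load 2 — applied couple M₀=-5 kN·m at a=9/2 m (b=L-a=3/2):
  M_2 = R_Ax - M_A  [x≤a] with R_A=-15/16, M_A=-25/16 = (-15/16)·3 - (-25/16) = -5/4 kN·m
Superposition: M = Σ M_i = 49/4 kN·m ≈ 12.250000 kN·m

M(3) = 49/4 kN·m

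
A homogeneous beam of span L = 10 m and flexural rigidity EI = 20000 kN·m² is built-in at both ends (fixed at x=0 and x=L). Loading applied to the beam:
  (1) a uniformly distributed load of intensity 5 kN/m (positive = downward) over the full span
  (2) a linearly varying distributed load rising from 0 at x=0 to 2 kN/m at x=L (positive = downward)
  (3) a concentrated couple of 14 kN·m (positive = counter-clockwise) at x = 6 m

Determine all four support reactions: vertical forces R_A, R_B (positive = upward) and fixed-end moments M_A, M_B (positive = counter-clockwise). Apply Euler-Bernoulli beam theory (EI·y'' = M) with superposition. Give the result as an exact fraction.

Load 1 — uniform load w=5 kN/m over full span:
  R_A = wL/2 = 5·10/2 = 25 kN
  M_A = wL²/12 = 5·10²/12 = 125/3 kN·m
  R_B = wL/2 = 5·10/2 = 25 kN
  M_B = -wL²/12 = -5·10²/12 = -125/3 kN·m
Load 2 — triangular load w₀=2 kN/m (0→w₀ over full span):
  R_A = 3w₀L/20 = 3·2·10/20 = 3 kN
  M_A = w₀L²/30 = 2·10²/30 = 20/3 kN·m
  R_B = 7w₀L/20 = 7·2·10/20 = 7 kN
  M_B = -w₀L²/20 = -2·10²/20 = -10 kN·m
Load 3 — applied couple M₀=14 kN·m at a=6 m (b=L-a=4):
  R_A = 6M₀ab/L³ = 6·14·6·4/10³ = 252/125 kN
  M_A = M₀b(2a-b)/L² = 14·4·(2·6-4)/10² = 112/25 kN·m
  R_B = -6M₀ab/L³ = -6·14·6·4/10³ = -252/125 kN
  M_B = M₀a(2b-a)/L² = 14·6·(2·4-6)/10² = 42/25 kN·m
Superposition: R_A = 3752/125 kN, M_A = 3961/75 kN·m, R_B = 3748/125 kN, M_B = -3749/75 kN·m

R_A = 3752/125 kN, M_A = 3961/75 kN·m, R_B = 3748/125 kN, M_B = -3749/75 kN·m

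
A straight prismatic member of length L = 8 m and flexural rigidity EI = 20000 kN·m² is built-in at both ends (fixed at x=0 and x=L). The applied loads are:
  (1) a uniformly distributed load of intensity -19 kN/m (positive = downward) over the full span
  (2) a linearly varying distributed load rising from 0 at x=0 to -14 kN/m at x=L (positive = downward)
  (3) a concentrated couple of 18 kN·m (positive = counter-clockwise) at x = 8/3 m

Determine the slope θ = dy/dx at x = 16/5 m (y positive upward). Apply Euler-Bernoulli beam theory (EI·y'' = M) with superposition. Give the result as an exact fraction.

θ(16/5) = 2417/781250 rad

Load 1 — uniform load w=-19 kN/m over full span:
  θ_1 = -wx(L-x)(L-2x)/(12EI) = -(-19)·(16/5)·(8-(16/5))·(8-2·(16/5))/(12·20000) = 152/78125 rad
Load 2 — triangular load w₀=-14 kN/m (0→w₀ over full span):
  θ_2 = -w₀(2x(L-x)(L-2x)(x+2L)+x²(L-x)²)/(120LEI) = -(-14)·(2·(16/5)·(8-(16/5))·(8-2·(16/5))·((16/5)+2·8)+(16/5)²·(8-(16/5))²)/(120·8·20000) = 336/390625 rad
Load 3 — applied couple M₀=18 kN·m at a=8/3 m (b=L-a=16/3):
  θ_3 = (R_Ax²/2 - M_Ax - M₀(x-a))/EI  [x>a] with R_A=3, M_A=0 = (3·(16/5)²/2 - 0·(16/5) - 18·((16/5)-(8/3)))/20000 = 9/31250 rad
Superposition: θ = Σ θ_i = 2417/781250 rad ≈ 0.003094 rad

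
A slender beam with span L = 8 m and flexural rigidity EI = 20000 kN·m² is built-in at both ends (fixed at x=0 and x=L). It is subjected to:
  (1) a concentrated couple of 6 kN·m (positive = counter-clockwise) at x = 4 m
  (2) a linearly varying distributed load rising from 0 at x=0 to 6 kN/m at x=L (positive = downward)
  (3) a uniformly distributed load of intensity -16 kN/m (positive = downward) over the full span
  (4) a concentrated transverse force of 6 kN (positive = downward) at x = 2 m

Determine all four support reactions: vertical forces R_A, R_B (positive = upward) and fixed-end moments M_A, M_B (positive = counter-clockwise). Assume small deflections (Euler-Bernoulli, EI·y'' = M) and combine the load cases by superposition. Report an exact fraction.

Load 1 — applied couple M₀=6 kN·m at a=4 m (b=L-a=4):
  R_A = 6M₀ab/L³ = 6·6·4·4/8³ = 9/8 kN
  M_A = M₀b(2a-b)/L² = 6·4·(2·4-4)/8² = 3/2 kN·m
  R_B = -6M₀ab/L³ = -6·6·4·4/8³ = -9/8 kN
  M_B = M₀a(2b-a)/L² = 6·4·(2·4-4)/8² = 3/2 kN·m
Load 2 — triangular load w₀=6 kN/m (0→w₀ over full span):
  R_A = 3w₀L/20 = 3·6·8/20 = 36/5 kN
  M_A = w₀L²/30 = 6·8²/30 = 64/5 kN·m
  R_B = 7w₀L/20 = 7·6·8/20 = 84/5 kN
  M_B = -w₀L²/20 = -6·8²/20 = -96/5 kN·m
Load 3 — uniform load w=-16 kN/m over full span:
  R_A = wL/2 = (-16)·8/2 = -64 kN
  M_A = wL²/12 = (-16)·8²/12 = -256/3 kN·m
  R_B = wL/2 = (-16)·8/2 = -64 kN
  M_B = -wL²/12 = -(-16)·8²/12 = 256/3 kN·m
Load 4 — point force P=6 kN at a=2 m (b=L-a=6):
  R_A = Pb²(3a+b)/L³ = 6·6²·(3·2+6)/8³ = 81/16 kN
  M_A = Pab²/L² = 6·2·6²/8² = 27/4 kN·m
  R_B = Pa²(a+3b)/L³ = 6·2²·(2+3·6)/8³ = 15/16 kN
  M_B = -Pa²b/L² = -6·2²·6/8² = -9/4 kN·m
Superposition: R_A = -4049/80 kN, M_A = -3857/60 kN·m, R_B = -3791/80 kN, M_B = 3923/60 kN·m

R_A = -4049/80 kN, M_A = -3857/60 kN·m, R_B = -3791/80 kN, M_B = 3923/60 kN·m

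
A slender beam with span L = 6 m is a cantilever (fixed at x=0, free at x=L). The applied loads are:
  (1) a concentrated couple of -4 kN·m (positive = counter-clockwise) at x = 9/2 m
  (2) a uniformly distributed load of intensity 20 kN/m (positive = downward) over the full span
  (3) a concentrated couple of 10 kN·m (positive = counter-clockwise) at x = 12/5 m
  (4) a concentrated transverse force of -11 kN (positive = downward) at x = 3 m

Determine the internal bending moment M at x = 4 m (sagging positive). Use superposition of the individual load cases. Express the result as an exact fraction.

M(4) = -44 kN·m

Load 1 — applied couple M₀=-4 kN·m at a=9/2 m (b=L-a=3/2):
  M_1 = M₀  [x≤a] = (-4) = -4 kN·m
Load 2 — uniform load w=20 kN/m over full span:
  M_2 = -w(L-x)²/2 = -20·(6-4)²/2 = -40 kN·m
Load 3 — applied couple M₀=10 kN·m at a=12/5 m (b=L-a=18/5):
  M_3 = 0  [x>a] = 0 kN·m
Load 4 — point force P=-11 kN at a=3 m (b=L-a=3):
  M_4 = 0  [x>a] = 0 kN·m
Superposition: M = Σ M_i = -44 kN·m ≈ -44.000000 kN·m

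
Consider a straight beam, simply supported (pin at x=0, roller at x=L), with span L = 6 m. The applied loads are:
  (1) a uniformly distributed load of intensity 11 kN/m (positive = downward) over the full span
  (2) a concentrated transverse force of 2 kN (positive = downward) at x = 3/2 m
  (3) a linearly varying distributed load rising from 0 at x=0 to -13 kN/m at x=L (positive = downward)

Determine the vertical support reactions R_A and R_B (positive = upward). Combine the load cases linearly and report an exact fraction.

R_A = 43/2 kN, R_B = 15/2 kN

Load 1 — uniform load w=11 kN/m over full span:
  R_A = wL/2 = 11·6/2 = 33 kN
  R_B = wL/2 = 11·6/2 = 33 kN
Load 2 — point force P=2 kN at a=3/2 m (b=L-a=9/2):
  R_A = Pb/L = 2·(9/2)/6 = 3/2 kN
  R_B = Pa/L = 2·(3/2)/6 = 1/2 kN
Load 3 — triangular load w₀=-13 kN/m (0→w₀ over full span):
  R_A = w₀L/6 = (-13)·6/6 = -13 kN
  R_B = w₀L/3 = (-13)·6/3 = -26 kN
Superposition: R_A = 43/2 kN, R_B = 15/2 kN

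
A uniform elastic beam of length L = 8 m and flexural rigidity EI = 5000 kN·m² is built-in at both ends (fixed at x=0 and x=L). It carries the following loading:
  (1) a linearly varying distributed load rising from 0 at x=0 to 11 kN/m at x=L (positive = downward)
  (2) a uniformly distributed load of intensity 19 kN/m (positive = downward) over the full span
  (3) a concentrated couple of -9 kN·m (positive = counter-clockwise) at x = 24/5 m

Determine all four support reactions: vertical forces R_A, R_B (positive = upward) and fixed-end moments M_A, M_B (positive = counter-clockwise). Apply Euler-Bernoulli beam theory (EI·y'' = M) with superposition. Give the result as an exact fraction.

Load 1 — triangular load w₀=11 kN/m (0→w₀ over full span):
  R_A = 3w₀L/20 = 3·11·8/20 = 66/5 kN
  M_A = w₀L²/30 = 11·8²/30 = 352/15 kN·m
  R_B = 7w₀L/20 = 7·11·8/20 = 154/5 kN
  M_B = -w₀L²/20 = -11·8²/20 = -176/5 kN·m
Load 2 — uniform load w=19 kN/m over full span:
  R_A = wL/2 = 19·8/2 = 76 kN
  M_A = wL²/12 = 19·8²/12 = 304/3 kN·m
  R_B = wL/2 = 19·8/2 = 76 kN
  M_B = -wL²/12 = -19·8²/12 = -304/3 kN·m
Load 3 — applied couple M₀=-9 kN·m at a=24/5 m (b=L-a=16/5):
  R_A = 6M₀ab/L³ = 6·(-9)·(24/5)·(16/5)/8³ = -81/50 kN
  M_A = M₀b(2a-b)/L² = (-9)·(16/5)·(2·(24/5)-(16/5))/8² = -72/25 kN·m
  R_B = -6M₀ab/L³ = -6·(-9)·(24/5)·(16/5)/8³ = 81/50 kN
  M_B = M₀a(2b-a)/L² = (-9)·(24/5)·(2·(16/5)-(24/5))/8² = -27/25 kN·m
Superposition: R_A = 4379/50 kN, M_A = 3048/25 kN·m, R_B = 5421/50 kN, M_B = -10321/75 kN·m

R_A = 4379/50 kN, M_A = 3048/25 kN·m, R_B = 5421/50 kN, M_B = -10321/75 kN·m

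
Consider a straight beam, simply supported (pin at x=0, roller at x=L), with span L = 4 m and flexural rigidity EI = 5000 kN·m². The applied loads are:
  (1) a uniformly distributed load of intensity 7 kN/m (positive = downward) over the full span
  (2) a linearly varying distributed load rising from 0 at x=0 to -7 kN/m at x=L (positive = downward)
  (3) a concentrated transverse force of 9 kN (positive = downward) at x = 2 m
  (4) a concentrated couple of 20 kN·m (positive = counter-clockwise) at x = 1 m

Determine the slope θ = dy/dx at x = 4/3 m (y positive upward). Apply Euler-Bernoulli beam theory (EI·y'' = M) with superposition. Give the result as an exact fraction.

θ(4/3) = -5467/12150000 rad

Load 1 — uniform load w=7 kN/m over full span:
  θ_1 = -w(L³-6Lx²+4x³)/(24EI) = -7·(4³-6·4·(4/3)²+4·(4/3)³)/(24·5000) = -91/50625 rad
Load 2 — triangular load w₀=-7 kN/m (0→w₀ over full span):
  θ_2 = -w₀(7L⁴-30L²x²+15x⁴)/(360LEI) = -(-7)·(7·4⁴-30·4²·(4/3)²+15·(4/3)⁴)/(360·4·5000) = 728/759375 rad
Load 3 — point force P=9 kN at a=2 m (b=L-a=2):
  θ_3 = -Pb(L²-b²-3x²)/(6LEI)  [x≤a] = -9·2·(4²-2²-3·(4/3)²)/(6·4·5000) = -1/1000 rad
Load 4 — applied couple M₀=20 kN·m at a=1 m (b=L-a=3):
  θ_4 = (M₀x²/(2L)-M₀(x-a)+C₁)/EI  [x>a] with C₁=M₀(3b²-L²)/(6L)=55/6 = (20·(4/3)²/(2·4)-20·((4/3)-1)+(55/6))/5000 = 1/720 rad
Superposition: θ = Σ θ_i = -5467/12150000 rad ≈ -0.000450 rad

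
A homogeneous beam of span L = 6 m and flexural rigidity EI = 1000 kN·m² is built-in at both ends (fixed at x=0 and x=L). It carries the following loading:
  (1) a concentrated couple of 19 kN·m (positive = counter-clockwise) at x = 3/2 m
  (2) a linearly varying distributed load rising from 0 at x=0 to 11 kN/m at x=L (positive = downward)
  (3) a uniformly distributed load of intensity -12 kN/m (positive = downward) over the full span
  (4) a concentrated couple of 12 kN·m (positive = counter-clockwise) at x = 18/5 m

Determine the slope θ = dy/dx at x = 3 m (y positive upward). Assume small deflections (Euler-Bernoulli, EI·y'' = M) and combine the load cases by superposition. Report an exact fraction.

θ(3) = -1263/800000 rad

Load 1 — applied couple M₀=19 kN·m at a=3/2 m (b=L-a=9/2):
  θ_1 = (R_Ax²/2 - M_Ax - M₀(x-a))/EI  [x>a] with R_A=57/16, M_A=-57/16 = ((57/16)·3²/2 - (-57/16)·3 - 19·(3-(3/2)))/1000 = -57/32000 rad
Load 2 — triangular load w₀=11 kN/m (0→w₀ over full span):
  θ_2 = -w₀(2x(L-x)(L-2x)(x+2L)+x²(L-x)²)/(120LEI) = -11·(2·3·(6-3)·(6-2·3)·(3+2·6)+3²·(6-3)²)/(120·6·1000) = -99/80000 rad
Load 3 — uniform load w=-12 kN/m over full span:
  θ_3 = -wx(L-x)(L-2x)/(12EI) = -(-12)·3·(6-3)·(6-2·3)/(12·1000) = 0 rad
Load 4 — applied couple M₀=12 kN·m at a=18/5 m (b=L-a=12/5):
  θ_4 = (R_Ax²/2 - M_Ax)/EI  [x≤a] with R_A=72/25, M_A=96/25 = ((72/25)·3²/2 - (96/25)·3)/1000 = 9/6250 rad
Superposition: θ = Σ θ_i = -1263/800000 rad ≈ -0.001579 rad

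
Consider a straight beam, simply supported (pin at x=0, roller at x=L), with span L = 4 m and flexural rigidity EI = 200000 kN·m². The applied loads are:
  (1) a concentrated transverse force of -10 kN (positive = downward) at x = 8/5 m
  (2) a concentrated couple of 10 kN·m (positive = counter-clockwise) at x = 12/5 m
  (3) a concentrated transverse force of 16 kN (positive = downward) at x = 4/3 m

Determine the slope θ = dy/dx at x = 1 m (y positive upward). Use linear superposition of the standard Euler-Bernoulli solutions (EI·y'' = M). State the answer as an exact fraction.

θ(1) = -44111/1620000000 rad

Load 1 — point force P=-10 kN at a=8/5 m (b=L-a=12/5):
  θ_1 = -Pb(L²-b²-3x²)/(6LEI)  [x≤a] = -(-10)·(12/5)·(4²-(12/5)²-3·1²)/(6·4·200000) = 181/5000000 rad
Load 2 — applied couple M₀=10 kN·m at a=12/5 m (b=L-a=8/5):
  θ_2 = (M₀x²/(2L)+C₁)/EI  [x≤a] with C₁=M₀(3b²-L²)/(6L)=-52/15 = (10·1²/(2·4)+(-52/15))/200000 = -133/12000000 rad
Load 3 — point force P=16 kN at a=4/3 m (b=L-a=8/3):
  θ_3 = -Pb(L²-b²-3x²)/(6LEI)  [x≤a] = -16·(8/3)·(4²-(8/3)²-3·1²)/(6·4·200000) = -53/1012500 rad
Superposition: θ = Σ θ_i = -44111/1620000000 rad ≈ -0.000027 rad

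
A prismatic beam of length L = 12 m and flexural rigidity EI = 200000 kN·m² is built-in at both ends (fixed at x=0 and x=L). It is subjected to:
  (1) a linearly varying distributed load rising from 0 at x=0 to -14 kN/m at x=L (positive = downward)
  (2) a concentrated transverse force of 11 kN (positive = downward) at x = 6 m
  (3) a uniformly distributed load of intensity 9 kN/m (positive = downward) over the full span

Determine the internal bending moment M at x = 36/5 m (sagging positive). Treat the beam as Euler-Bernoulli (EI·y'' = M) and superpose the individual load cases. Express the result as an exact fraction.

M(36/5) = 3939/250 kN·m

Load 1 — triangular load w₀=-14 kN/m (0→w₀ over full span):
  M_1 = 3w₀Lx/20 - w₀L²/30 - w₀x³/(6L) = 3·(-14)·12·(36/5)/20 - (-14)·12²/30 - (-14)·(36/5)³/(6·12) = -5208/125 kN·m
Load 2 — point force P=11 kN at a=6 m (b=L-a=6):
  M_2 = Pa²(a+3b)(L-x)/L³ - Pa²b/L²  [x>a] = 11·6²·(6+3·6)·(12-(36/5))/12³ - 11·6²·6/12² = 99/10 kN·m
Load 3 — uniform load w=9 kN/m over full span:
  M_3 = wLx/2 - wL²/12 - wx²/2 = 9·12·(36/5)/2 - 9·12²/12 - 9·(36/5)²/2 = 1188/25 kN·m
Superposition: M = Σ M_i = 3939/250 kN·m ≈ 15.756000 kN·m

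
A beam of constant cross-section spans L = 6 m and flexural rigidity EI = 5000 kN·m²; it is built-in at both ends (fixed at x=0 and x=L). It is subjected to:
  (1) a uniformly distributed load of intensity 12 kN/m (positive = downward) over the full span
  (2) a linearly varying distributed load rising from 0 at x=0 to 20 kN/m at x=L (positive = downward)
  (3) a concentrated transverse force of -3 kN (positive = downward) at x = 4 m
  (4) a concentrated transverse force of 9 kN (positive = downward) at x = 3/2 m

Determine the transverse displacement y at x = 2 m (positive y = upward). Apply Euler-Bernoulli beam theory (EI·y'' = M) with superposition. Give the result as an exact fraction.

y(2) = -1307/108000 m

Load 1 — uniform load w=12 kN/m over full span:
  y_1 = -wx²(L-x)²/(24EI) = -12·2²·(6-2)²/(24·5000) = -4/625 m
Load 2 — triangular load w₀=20 kN/m (0→w₀ over full span):
  y_2 = -w₀x²(L-x)²(x+2L)/(120LEI) = -20·2²·(6-2)²·(2+2·6)/(120·6·5000) = -28/5625 m
Load 3 — point force P=-3 kN at a=4 m (b=L-a=2):
  y_3 = -Pb²x²(3aL-(3a+b)x)/(6L³EI)  [x≤a] = -(-3)·2²·2²·(3·4·6-(3·4+2)·2)/(6·6³·5000) = 11/33750 m
Load 4 — point force P=9 kN at a=3/2 m (b=L-a=9/2):
  y_4 = -Pa²(L-x)²(3bL-(3b+a)(L-x))/(6L³EI)  [x>a] = -9·(3/2)²·(6-2)²·(3·(9/2)·6-(3·(9/2)+(3/2))·(6-2))/(6·6³·5000) = -21/20000 m
Superposition: y = Σ y_i = -1307/108000 m ≈ -0.012102 m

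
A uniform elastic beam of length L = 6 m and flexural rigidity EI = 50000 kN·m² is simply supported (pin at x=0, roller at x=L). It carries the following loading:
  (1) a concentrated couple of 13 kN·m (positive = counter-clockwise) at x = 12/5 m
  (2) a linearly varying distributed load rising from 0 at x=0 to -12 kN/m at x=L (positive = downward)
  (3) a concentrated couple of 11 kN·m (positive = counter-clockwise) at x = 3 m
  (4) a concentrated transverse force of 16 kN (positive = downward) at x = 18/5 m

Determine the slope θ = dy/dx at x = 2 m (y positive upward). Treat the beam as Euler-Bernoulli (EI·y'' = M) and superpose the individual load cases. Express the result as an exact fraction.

θ(2) = 21851/75000000 rad

Load 1 — applied couple M₀=13 kN·m at a=12/5 m (b=L-a=18/5):
  θ_1 = (M₀x²/(2L)+C₁)/EI  [x≤a] with C₁=M₀(3b²-L²)/(6L)=26/25 = (13·2²/(2·6)+(26/25))/50000 = 403/3750000 rad
Load 2 — triangular load w₀=-12 kN/m (0→w₀ over full span):
  θ_2 = -w₀(7L⁴-30L²x²+15x⁴)/(360LEI) = -(-12)·(7·6⁴-30·6²·2²+15·2⁴)/(360·6·50000) = 26/46875 rad
Load 3 — applied couple M₀=11 kN·m at a=3 m (b=L-a=3):
  θ_3 = (M₀x²/(2L)+C₁)/EI  [x≤a] with C₁=M₀(3b²-L²)/(6L)=-11/4 = (11·2²/(2·6)+(-11/4))/50000 = 11/600000 rad
Load 4 — point force P=16 kN at a=18/5 m (b=L-a=12/5):
  θ_4 = -Pb(L²-b²-3x²)/(6LEI)  [x≤a] = -16·(12/5)·(6²-(12/5)²-3·2²)/(6·6·50000) = -152/390625 rad
Superposition: θ = Σ θ_i = 21851/75000000 rad ≈ 0.000291 rad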